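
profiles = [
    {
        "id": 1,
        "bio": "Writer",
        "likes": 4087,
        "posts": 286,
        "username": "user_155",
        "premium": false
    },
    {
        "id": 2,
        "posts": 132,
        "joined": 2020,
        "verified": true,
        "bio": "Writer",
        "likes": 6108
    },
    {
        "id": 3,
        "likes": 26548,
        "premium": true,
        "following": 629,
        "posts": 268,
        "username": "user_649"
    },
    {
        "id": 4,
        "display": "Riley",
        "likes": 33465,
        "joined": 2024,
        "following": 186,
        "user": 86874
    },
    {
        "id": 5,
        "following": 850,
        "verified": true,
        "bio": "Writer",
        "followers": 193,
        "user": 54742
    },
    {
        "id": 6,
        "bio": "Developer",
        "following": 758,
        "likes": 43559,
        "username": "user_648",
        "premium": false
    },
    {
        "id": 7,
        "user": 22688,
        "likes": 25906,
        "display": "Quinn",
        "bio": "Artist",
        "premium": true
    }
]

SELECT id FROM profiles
[1, 2, 3, 4, 5, 6, 7]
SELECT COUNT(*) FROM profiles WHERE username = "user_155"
1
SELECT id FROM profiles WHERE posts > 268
[1]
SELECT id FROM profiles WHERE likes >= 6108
[2, 3, 4, 6, 7]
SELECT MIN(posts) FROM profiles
132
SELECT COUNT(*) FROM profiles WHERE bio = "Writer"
3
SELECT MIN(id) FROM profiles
1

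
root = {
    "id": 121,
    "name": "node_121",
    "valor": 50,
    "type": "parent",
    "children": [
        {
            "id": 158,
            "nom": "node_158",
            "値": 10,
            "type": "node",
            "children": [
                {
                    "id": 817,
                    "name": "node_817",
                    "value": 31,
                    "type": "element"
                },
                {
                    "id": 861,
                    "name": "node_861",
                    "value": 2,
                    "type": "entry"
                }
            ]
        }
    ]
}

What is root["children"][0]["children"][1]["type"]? "entry"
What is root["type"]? "parent"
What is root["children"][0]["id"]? 158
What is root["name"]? "node_121"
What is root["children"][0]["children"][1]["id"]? 861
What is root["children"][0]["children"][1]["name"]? "node_861"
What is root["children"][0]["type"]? "node"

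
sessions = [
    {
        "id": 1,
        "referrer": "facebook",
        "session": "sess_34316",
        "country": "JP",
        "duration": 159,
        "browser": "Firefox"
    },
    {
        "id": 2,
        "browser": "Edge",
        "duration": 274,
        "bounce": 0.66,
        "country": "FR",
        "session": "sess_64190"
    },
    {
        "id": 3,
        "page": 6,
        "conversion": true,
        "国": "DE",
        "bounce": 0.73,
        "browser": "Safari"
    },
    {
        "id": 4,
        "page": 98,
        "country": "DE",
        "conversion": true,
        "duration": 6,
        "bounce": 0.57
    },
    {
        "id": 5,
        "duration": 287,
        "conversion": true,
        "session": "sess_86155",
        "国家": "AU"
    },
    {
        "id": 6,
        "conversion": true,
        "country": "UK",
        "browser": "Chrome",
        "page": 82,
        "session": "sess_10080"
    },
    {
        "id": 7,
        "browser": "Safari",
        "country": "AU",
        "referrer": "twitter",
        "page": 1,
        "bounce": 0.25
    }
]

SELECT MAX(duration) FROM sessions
287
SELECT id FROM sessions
[1, 2, 3, 4, 5, 6, 7]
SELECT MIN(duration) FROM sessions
6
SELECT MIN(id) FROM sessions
1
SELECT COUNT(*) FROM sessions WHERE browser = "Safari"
2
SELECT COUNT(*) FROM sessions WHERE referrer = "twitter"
1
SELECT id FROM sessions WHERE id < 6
[1, 2, 3, 4, 5]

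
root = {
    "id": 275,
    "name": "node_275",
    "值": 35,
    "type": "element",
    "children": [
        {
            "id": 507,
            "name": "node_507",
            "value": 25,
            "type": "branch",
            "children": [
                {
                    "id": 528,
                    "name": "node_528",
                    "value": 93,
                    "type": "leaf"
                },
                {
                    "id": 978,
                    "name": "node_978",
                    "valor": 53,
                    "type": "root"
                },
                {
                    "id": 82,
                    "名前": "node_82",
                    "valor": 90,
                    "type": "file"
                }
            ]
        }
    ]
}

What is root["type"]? "element"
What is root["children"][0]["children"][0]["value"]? 93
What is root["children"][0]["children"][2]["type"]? "file"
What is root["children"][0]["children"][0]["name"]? "node_528"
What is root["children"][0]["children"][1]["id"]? 978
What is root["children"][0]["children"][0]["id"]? 528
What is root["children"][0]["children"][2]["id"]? 82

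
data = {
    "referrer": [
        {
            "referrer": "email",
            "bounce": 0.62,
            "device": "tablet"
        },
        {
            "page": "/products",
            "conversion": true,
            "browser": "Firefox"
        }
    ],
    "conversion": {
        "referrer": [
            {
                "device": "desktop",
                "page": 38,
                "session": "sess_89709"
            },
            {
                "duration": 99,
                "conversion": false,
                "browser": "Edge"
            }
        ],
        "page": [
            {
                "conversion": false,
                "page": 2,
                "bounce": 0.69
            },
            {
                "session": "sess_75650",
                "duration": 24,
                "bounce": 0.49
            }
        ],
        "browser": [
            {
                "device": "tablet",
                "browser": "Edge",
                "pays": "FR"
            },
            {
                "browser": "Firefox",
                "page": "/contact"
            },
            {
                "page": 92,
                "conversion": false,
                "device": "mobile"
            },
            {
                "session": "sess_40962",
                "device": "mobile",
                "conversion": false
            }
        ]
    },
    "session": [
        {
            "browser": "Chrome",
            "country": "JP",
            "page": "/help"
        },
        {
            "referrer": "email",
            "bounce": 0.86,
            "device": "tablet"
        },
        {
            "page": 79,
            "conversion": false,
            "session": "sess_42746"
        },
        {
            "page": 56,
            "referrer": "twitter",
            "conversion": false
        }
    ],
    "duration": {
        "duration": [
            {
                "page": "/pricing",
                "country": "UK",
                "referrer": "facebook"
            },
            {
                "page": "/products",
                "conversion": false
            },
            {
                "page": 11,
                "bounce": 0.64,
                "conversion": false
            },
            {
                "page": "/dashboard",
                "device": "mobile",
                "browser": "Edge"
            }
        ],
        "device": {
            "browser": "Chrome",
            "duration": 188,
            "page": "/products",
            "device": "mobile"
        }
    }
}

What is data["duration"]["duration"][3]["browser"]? "Edge"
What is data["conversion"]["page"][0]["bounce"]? 0.69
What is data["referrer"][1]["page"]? "/products"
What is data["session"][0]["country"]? "JP"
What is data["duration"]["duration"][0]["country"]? "UK"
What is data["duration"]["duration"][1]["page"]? "/products"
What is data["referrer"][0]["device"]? "tablet"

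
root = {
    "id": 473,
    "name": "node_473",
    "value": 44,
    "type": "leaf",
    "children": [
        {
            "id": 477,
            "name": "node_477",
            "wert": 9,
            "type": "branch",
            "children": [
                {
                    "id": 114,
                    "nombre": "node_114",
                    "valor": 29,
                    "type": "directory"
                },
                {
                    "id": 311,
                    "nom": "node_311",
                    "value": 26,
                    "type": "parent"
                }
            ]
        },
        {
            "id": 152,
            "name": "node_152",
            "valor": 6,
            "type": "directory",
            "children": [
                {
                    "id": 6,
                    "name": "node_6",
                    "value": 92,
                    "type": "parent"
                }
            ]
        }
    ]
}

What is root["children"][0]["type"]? "branch"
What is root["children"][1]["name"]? "node_152"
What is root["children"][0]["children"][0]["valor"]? 29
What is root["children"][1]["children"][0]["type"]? "parent"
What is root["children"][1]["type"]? "directory"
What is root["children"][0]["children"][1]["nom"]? "node_311"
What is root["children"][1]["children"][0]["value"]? 92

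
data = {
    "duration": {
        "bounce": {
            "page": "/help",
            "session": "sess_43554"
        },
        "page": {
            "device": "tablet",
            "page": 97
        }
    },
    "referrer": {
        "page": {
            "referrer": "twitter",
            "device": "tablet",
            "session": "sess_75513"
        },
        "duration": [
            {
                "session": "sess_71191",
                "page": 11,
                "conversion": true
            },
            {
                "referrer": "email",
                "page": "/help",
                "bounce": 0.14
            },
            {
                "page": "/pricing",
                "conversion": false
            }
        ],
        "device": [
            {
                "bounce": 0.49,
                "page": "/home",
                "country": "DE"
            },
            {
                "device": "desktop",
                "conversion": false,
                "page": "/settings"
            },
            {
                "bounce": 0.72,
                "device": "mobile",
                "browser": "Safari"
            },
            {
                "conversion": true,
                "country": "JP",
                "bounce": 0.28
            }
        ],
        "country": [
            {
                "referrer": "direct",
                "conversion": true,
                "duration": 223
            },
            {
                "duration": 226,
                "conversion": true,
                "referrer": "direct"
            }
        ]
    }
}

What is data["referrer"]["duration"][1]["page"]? "/help"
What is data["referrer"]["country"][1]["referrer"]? "direct"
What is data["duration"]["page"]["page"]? 97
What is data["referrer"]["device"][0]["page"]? "/home"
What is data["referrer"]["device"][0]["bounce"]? 0.49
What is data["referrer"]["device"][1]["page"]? "/settings"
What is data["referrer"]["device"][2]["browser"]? "Safari"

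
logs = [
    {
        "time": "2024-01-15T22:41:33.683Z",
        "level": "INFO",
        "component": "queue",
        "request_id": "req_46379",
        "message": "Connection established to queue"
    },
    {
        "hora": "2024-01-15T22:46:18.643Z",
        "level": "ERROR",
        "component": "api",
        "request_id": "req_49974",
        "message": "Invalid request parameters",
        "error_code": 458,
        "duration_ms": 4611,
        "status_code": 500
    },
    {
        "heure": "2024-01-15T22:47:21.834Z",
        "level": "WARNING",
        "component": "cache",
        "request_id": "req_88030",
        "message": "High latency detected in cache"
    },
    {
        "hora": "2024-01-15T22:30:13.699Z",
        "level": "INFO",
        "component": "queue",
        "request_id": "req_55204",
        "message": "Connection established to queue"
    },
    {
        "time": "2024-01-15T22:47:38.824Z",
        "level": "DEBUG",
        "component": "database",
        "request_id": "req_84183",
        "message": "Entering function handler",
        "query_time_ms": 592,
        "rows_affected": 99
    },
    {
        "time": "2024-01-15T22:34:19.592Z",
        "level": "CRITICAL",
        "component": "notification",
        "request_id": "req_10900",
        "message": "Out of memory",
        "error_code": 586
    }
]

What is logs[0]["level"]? "INFO"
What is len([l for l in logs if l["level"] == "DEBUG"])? 1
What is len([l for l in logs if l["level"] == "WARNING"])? 1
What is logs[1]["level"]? "ERROR"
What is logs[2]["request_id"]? "req_88030"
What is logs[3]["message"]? "Connection established to queue"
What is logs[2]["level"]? "WARNING"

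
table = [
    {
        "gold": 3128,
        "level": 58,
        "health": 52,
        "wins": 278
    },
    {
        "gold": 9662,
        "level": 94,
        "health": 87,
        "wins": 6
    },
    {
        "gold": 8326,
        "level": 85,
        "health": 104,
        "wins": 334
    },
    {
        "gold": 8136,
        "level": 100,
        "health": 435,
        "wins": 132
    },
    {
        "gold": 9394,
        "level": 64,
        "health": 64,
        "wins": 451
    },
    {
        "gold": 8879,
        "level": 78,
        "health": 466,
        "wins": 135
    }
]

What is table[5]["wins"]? 135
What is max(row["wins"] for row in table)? 451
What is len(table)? 6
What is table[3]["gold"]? 8136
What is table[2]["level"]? 85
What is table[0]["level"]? 58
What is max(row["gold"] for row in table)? 9662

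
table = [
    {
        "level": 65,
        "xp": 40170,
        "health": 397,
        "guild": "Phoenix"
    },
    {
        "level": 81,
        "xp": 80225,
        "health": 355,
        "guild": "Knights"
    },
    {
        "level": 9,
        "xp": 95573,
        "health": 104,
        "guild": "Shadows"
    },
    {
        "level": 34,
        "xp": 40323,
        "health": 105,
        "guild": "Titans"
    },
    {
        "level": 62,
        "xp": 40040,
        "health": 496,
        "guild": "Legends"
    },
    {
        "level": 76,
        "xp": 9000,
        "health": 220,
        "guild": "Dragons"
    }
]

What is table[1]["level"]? 81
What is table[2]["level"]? 9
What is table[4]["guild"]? "Legends"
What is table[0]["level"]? 65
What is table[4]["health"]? 496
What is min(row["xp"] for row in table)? 9000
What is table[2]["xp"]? 95573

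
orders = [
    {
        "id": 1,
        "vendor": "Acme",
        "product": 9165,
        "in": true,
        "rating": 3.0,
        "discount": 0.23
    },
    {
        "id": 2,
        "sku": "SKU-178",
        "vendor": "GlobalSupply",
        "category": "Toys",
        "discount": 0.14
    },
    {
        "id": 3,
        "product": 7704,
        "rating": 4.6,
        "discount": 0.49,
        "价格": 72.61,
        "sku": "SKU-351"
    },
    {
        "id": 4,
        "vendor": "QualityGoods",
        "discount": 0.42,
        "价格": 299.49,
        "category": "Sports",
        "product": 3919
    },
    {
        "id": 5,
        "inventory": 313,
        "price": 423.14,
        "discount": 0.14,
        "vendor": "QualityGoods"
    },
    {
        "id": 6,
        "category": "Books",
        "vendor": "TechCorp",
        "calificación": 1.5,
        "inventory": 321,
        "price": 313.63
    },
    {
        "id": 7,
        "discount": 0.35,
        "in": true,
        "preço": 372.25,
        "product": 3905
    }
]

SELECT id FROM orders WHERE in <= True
[1, 7]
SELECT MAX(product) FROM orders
9165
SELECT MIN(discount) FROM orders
0.14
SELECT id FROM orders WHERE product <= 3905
[7]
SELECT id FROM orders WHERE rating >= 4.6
[3]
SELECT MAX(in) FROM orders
True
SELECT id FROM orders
[1, 2, 3, 4, 5, 6, 7]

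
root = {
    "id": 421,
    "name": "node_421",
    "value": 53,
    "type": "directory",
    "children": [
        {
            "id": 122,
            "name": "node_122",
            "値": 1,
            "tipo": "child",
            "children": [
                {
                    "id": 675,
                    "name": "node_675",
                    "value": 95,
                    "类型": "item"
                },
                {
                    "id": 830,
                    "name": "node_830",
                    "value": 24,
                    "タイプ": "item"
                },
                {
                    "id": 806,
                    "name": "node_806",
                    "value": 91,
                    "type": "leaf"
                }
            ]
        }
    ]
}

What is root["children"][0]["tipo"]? "child"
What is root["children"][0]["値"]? 1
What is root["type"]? "directory"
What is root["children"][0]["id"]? 122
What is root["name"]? "node_421"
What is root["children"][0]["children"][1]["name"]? "node_830"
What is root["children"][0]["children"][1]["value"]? 24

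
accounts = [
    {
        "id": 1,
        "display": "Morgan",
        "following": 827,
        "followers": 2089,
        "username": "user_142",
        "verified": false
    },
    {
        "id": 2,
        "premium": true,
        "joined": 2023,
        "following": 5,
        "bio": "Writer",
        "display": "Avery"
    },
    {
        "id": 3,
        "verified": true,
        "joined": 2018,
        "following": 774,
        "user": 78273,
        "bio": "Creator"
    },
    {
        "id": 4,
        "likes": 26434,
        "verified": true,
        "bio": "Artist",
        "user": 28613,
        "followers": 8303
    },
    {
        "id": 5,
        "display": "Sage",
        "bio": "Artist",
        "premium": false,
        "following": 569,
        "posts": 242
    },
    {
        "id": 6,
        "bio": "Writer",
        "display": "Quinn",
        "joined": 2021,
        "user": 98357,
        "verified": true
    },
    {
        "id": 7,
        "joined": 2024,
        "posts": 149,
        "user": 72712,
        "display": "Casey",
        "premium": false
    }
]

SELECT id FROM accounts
[1, 2, 3, 4, 5, 6, 7]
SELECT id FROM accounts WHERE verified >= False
[1, 3, 4, 6]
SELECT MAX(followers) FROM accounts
8303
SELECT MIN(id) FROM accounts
1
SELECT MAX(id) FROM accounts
7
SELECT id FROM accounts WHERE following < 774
[2, 5]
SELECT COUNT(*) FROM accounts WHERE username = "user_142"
1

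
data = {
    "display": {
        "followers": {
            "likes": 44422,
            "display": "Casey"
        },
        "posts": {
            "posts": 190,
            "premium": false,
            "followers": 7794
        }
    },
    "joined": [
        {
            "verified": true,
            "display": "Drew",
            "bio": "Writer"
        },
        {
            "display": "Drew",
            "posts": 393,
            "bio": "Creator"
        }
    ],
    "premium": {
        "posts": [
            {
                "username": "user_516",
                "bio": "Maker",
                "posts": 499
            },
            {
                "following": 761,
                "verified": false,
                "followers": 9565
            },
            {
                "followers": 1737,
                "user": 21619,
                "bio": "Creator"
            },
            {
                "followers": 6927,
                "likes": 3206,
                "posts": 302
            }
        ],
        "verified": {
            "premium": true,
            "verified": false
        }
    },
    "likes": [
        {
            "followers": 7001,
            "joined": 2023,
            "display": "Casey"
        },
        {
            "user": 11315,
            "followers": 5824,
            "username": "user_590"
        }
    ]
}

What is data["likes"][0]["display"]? "Casey"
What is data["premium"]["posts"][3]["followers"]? 6927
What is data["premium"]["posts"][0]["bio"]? "Maker"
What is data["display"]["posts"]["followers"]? 7794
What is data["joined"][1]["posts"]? 393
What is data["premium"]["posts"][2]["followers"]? 1737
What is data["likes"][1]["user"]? 11315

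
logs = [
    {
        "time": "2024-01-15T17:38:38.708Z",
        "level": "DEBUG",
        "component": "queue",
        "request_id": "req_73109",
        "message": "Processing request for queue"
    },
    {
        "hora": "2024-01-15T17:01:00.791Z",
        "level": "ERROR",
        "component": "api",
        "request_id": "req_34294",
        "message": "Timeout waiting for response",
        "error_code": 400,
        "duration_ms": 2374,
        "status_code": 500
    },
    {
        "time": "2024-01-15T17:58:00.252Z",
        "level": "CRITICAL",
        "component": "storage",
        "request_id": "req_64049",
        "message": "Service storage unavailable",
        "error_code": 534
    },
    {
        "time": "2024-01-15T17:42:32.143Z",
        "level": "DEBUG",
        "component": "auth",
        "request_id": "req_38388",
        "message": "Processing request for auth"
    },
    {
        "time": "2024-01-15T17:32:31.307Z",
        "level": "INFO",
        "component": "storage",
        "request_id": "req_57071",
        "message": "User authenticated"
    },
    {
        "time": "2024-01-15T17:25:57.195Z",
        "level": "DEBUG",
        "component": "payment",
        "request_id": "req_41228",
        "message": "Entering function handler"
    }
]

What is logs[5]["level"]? "DEBUG"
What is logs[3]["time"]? "2024-01-15T17:42:32.143Z"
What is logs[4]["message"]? "User authenticated"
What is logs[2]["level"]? "CRITICAL"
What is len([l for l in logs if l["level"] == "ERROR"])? 1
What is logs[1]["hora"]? "2024-01-15T17:01:00.791Z"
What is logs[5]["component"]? "payment"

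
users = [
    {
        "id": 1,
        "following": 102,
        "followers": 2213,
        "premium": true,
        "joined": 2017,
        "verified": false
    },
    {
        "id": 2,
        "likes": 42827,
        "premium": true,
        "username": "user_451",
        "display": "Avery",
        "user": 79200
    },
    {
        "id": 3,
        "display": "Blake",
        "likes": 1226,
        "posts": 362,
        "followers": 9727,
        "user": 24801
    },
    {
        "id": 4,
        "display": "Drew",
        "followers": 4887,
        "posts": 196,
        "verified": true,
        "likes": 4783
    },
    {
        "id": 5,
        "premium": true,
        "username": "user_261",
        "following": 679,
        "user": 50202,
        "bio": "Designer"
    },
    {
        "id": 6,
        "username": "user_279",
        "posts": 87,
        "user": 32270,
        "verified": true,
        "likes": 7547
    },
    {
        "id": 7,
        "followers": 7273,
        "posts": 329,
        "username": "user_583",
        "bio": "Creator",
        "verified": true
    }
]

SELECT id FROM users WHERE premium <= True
[1, 2, 5]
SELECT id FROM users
[1, 2, 3, 4, 5, 6, 7]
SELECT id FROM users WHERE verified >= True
[4, 6, 7]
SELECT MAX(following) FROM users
679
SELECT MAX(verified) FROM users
True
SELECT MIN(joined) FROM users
2017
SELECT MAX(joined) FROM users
2017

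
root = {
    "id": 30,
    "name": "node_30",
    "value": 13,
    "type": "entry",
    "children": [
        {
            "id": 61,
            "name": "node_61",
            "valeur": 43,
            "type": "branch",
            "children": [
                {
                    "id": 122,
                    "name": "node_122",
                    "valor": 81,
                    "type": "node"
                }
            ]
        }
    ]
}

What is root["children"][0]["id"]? 61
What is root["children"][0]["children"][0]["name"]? "node_122"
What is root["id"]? 30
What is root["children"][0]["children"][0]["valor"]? 81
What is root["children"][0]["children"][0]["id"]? 122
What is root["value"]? 13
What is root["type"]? "entry"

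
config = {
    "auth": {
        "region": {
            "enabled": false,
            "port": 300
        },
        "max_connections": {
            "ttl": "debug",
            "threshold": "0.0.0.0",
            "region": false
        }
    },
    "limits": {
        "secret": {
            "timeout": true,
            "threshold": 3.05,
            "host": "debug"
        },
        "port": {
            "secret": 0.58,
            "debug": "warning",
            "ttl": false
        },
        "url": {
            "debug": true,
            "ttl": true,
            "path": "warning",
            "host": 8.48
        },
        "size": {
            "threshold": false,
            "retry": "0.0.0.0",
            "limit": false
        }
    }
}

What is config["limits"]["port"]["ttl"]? False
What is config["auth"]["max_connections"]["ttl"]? "debug"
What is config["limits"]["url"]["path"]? "warning"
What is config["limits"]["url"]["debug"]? True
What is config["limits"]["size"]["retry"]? "0.0.0.0"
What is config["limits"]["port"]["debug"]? "warning"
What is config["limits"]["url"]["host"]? 8.48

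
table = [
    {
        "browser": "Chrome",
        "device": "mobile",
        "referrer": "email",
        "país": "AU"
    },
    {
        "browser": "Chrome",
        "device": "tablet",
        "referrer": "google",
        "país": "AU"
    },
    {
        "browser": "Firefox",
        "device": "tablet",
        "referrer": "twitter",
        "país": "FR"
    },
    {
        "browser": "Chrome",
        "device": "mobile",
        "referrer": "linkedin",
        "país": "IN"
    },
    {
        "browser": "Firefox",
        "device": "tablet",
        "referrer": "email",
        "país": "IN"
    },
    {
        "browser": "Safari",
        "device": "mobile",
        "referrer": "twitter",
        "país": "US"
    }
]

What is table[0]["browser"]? "Chrome"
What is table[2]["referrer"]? "twitter"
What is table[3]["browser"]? "Chrome"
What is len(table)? 6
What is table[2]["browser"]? "Firefox"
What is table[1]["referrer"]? "google"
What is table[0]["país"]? "AU"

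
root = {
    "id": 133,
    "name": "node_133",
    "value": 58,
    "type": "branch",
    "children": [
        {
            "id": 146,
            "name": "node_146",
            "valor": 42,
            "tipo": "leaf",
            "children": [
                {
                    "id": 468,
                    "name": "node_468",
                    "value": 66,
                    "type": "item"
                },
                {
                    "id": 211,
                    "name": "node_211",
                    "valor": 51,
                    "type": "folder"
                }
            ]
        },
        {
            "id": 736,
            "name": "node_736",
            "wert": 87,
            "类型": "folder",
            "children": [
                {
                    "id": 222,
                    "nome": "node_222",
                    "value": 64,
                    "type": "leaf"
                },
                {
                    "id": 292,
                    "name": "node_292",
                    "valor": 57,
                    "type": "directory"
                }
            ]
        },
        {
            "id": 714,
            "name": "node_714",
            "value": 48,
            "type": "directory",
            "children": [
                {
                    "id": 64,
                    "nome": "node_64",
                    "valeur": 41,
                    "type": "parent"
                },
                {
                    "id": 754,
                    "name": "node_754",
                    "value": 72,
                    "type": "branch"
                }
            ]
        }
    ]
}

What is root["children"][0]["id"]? 146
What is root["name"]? "node_133"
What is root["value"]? 58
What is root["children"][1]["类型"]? "folder"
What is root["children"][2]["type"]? "directory"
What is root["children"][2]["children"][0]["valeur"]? 41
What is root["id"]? 133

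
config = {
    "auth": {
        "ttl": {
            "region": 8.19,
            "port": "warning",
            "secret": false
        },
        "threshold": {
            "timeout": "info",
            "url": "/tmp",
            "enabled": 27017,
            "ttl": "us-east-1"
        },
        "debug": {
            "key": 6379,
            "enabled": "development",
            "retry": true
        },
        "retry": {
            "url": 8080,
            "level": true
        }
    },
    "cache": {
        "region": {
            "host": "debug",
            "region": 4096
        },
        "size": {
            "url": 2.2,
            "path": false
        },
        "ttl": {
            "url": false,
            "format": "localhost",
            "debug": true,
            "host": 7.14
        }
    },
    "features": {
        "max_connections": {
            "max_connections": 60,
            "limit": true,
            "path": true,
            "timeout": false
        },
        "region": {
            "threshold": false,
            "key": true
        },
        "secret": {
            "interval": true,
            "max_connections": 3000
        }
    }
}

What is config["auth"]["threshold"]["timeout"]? "info"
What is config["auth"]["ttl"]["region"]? 8.19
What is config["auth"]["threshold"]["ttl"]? "us-east-1"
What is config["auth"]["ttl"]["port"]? "warning"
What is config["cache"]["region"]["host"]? "debug"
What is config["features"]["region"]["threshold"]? False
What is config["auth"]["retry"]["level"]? True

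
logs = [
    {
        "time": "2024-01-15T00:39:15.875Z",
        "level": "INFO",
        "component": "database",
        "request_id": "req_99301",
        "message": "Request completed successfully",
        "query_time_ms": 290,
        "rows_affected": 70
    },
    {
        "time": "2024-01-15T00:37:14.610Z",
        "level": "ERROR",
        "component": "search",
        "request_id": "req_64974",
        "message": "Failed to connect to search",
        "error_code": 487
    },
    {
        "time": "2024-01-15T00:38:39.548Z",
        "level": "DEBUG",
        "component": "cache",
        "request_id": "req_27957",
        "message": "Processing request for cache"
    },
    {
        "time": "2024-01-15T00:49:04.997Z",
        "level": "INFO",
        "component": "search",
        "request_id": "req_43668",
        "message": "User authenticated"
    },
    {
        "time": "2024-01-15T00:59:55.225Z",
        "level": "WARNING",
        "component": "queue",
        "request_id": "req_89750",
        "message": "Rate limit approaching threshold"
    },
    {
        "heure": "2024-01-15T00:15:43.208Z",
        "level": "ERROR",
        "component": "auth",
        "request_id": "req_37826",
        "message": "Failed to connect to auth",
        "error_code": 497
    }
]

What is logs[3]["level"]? "INFO"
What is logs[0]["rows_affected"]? 70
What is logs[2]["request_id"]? "req_27957"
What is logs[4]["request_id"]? "req_89750"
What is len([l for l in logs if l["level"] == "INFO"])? 2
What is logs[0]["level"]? "INFO"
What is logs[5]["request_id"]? "req_37826"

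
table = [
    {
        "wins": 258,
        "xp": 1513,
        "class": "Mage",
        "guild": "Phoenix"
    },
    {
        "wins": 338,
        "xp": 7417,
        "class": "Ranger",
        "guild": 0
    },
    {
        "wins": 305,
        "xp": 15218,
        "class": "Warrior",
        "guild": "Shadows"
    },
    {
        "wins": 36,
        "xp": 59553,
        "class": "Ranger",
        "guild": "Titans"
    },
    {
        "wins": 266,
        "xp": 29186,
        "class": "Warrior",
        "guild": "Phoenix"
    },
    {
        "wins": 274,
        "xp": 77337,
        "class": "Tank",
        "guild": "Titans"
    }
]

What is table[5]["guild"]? "Titans"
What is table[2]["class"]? "Warrior"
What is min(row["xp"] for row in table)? 1513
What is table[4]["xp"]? 29186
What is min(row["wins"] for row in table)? 36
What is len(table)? 6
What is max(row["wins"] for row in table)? 338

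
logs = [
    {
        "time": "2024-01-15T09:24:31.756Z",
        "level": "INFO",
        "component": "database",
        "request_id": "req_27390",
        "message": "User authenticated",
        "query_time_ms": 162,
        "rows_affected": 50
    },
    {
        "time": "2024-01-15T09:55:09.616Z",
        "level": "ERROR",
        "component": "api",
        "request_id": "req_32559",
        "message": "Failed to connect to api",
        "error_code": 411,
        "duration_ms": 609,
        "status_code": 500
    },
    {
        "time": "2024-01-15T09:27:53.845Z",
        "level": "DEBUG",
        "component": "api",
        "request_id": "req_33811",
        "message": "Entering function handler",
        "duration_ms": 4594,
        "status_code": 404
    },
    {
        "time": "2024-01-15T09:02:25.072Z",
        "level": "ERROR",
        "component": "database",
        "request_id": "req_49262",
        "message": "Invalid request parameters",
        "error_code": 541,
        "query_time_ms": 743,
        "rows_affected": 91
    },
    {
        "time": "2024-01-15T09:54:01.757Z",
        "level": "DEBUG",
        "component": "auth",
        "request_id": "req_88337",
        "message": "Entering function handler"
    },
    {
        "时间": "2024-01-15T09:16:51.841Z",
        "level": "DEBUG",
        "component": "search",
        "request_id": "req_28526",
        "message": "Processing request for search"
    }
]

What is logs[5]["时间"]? "2024-01-15T09:16:51.841Z"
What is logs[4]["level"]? "DEBUG"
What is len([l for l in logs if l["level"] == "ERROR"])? 2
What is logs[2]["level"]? "DEBUG"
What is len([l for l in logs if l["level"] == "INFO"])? 1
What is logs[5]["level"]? "DEBUG"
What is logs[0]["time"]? "2024-01-15T09:24:31.756Z"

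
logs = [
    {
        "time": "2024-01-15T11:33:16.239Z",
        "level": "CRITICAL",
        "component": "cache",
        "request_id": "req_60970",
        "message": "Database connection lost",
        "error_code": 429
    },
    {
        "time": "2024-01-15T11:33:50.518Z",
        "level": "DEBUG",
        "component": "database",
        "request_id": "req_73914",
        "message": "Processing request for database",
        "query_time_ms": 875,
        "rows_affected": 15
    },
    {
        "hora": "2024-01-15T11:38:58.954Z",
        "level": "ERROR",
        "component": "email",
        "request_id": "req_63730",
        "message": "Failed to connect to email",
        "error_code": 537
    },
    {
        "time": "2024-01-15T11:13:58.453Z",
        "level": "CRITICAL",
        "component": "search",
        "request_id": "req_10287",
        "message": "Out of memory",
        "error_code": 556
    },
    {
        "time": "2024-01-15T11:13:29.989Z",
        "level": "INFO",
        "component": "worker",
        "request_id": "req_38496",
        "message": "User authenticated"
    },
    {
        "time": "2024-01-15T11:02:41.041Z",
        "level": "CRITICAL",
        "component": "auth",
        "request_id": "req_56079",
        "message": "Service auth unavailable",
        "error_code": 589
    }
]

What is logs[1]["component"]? "database"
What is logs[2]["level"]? "ERROR"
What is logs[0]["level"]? "CRITICAL"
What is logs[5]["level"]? "CRITICAL"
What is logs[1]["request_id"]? "req_73914"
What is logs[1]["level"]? "DEBUG"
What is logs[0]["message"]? "Database connection lost"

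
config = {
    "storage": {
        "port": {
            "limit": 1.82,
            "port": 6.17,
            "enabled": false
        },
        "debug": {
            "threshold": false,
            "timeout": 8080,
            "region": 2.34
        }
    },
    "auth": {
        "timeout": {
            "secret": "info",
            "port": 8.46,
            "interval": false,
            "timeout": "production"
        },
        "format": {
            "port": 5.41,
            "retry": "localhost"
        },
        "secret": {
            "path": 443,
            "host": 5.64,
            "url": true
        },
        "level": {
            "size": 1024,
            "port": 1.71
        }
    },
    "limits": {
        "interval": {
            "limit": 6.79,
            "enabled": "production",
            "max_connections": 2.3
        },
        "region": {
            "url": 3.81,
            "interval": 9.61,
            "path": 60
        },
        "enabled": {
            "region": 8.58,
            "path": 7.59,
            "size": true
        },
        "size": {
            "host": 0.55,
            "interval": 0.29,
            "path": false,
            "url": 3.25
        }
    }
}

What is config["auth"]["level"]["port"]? 1.71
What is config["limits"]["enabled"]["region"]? 8.58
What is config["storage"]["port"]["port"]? 6.17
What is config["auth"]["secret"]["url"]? True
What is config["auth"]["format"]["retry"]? "localhost"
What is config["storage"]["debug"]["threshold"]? False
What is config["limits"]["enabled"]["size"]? True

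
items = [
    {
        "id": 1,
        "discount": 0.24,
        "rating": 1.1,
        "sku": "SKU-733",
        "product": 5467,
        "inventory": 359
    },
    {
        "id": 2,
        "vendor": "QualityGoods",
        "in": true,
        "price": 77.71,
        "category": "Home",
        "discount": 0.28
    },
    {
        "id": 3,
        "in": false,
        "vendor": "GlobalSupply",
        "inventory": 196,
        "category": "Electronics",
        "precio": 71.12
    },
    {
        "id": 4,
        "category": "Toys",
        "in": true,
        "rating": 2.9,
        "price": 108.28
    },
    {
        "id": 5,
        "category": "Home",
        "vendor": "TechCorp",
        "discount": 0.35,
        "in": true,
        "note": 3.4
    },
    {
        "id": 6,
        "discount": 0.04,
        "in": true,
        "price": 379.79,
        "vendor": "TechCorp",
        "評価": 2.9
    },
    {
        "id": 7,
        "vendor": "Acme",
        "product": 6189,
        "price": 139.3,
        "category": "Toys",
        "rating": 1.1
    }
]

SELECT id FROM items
[1, 2, 3, 4, 5, 6, 7]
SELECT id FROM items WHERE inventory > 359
[]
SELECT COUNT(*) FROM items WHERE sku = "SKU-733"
1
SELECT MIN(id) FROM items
1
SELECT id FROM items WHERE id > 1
[2, 3, 4, 5, 6, 7]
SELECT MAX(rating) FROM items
2.9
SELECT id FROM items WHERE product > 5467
[7]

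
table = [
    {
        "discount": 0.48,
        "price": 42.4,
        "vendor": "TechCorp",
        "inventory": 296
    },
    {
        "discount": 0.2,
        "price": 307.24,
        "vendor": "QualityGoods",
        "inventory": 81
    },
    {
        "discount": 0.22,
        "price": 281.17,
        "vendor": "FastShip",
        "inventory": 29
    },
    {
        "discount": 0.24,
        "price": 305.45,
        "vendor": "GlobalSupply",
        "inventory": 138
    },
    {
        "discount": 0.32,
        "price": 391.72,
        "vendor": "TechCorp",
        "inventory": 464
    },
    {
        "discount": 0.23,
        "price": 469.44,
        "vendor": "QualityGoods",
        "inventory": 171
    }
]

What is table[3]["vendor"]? "GlobalSupply"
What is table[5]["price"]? 469.44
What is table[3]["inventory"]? 138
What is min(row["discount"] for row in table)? 0.2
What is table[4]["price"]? 391.72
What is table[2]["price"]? 281.17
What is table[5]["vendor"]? "QualityGoods"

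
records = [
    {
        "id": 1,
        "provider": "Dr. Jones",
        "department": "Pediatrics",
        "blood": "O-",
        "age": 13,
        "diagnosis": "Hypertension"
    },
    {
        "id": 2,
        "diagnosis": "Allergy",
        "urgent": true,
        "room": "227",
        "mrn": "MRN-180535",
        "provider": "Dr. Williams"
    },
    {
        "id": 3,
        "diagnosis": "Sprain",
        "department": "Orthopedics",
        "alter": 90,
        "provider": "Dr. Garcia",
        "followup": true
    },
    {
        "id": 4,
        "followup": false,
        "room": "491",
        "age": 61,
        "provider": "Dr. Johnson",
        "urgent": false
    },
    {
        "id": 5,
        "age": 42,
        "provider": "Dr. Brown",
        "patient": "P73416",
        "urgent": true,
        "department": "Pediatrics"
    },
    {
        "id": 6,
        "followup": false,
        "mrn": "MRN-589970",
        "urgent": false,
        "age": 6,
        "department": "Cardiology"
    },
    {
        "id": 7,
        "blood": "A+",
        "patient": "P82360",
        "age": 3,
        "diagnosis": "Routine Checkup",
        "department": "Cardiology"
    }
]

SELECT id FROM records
[1, 2, 3, 4, 5, 6, 7]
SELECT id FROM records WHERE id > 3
[4, 5, 6, 7]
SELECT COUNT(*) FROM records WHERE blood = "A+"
1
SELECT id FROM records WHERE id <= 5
[1, 2, 3, 4, 5]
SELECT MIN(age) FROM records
3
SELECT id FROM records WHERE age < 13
[6, 7]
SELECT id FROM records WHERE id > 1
[2, 3, 4, 5, 6, 7]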